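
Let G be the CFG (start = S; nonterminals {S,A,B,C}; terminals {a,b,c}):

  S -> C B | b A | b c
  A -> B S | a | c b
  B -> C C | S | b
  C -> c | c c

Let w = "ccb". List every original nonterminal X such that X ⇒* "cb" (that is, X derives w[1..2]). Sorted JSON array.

CNF form of G:
  S -> C B | T1 A | T1 T0
  A -> B S | T0 T1 | a
  B -> C B | C C | T1 A | T1 T0 | b
  C -> T0 T0 | c
  T0 -> c
  T1 -> b

CYK fill, restricted to cells inside w[1..2]:
  cell(1,1) c: {C,T0}  orig:{C}
  cell(2,2) b: {B,T1}  orig:{B}
  cell(1,2) cb: {A,B,S}

Original NTs in T[1,2] deriving "cb": ["A", "B", "S"]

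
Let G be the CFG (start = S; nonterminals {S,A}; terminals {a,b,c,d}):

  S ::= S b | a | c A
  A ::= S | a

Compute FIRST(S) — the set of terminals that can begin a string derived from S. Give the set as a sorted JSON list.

FIRST sets, iterate to fixpoint:
round 1:
  A via A→a: +{a}
  S via S→a: +{a}
  S via S→c A: +{c}
  FIRST(S)={a,c}  FIRST(A)={a}
round 2:
  A via A→S: +{c}
  FIRST(S)={a,c}  FIRST(A)={a,c}
round 3: — fixpoint
  FIRST(S)={a,c}  FIRST(A)={a,c}

FIRST(S) = ["a", "c"]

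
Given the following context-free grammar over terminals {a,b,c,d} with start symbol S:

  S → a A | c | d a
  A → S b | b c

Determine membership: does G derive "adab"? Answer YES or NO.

CNF form of G:
  S -> T2 A | T3 T2 | c
  A -> S T0 | T0 T1
  T0 -> b
  T1 -> c
  T2 -> a
  T3 -> d

CYK fill:
  T[0,0] 'a' = {T2}  orig:{}
  T[1,1] 'd' = {T3}  orig:{}
  T[2,2] 'a' = {T2}  orig:{}
  T[3,3] 'b' = {T0}  orig:{}
  T[0,1] 'ad' = ∅
  T[1,2] 'da' = {S}
  T[2,3] 'ab' = ∅
  T[0,2] 'ada' = ∅
  T[1,3] 'dab' = {A}
  T[0,3] 'adab' = {S}

S ∈ T[0,3] ⇒ YES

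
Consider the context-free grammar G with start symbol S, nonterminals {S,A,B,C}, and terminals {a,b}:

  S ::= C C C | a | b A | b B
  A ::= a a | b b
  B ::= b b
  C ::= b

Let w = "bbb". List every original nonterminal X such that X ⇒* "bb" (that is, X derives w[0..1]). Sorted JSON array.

CNF form of G:
  S -> C X2 | T1 A | T1 B | a
  A -> T0 T0 | T1 T1
  B -> T1 T1
  C -> b
  T0 -> a
  T1 -> b
  X2 -> C C

CYK fill (cells [i..j] with 0 ≤ i ≤ j ≤ 1 only):
  cell(0,0) b: {C,T1}  orig:{C}
  cell(1,1) b: {C,T1}  orig:{C}
  cell(0,1) bb: {A,B,X2}  orig:{A,B}

Original NTs in T[0,1] deriving "bb": ["A", "B"]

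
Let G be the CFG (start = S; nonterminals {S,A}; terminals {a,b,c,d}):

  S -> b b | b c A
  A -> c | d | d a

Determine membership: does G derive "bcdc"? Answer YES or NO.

Convert to CNF:
  S -> T2 T2 | T2 X4
  A -> T0 T1 | c | d
  T0 -> d
  T1 -> a
  T2 -> b
  T3 -> c
  X4 -> T3 A

Fill CYK table bottom-up:
  cell(0,0) b: {T2}  orig:{}
  cell(1,1) c: {A,T3}  orig:{A}
  cell(2,2) d: {A,T0}  orig:{A}
  cell(3,3) c: {A,T3}  orig:{A}
  cell(0,1) bc: ∅
  cell(1,2) cd: {X4}  orig:{}
  cell(2,3) dc: ∅
  cell(0,2) bcd: {S}
  cell(1,3) cdc: ∅
  cell(0,3) bcdc: ∅

S ∉ T[0,3] ⇒ NO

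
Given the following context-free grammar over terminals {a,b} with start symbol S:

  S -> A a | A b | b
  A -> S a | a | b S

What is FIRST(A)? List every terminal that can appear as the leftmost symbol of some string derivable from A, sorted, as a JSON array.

Compute FIRST by fixpoint:
[1]
  A via A→a: +{a}
  A via A→b S: +{b}
  S via S→A a: +{a,b}
  FIRST(S)={a,b}  FIRST(A)={a,b}
[2] (no change)
  FIRST(S)={a,b}  FIRST(A)={a,b}

FIRST(A) = ["a", "b"]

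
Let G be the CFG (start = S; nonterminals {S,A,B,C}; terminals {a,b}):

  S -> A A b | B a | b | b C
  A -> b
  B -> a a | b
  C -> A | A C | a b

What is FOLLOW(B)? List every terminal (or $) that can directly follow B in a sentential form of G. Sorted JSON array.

Compute FIRST by fixpoint:
[1]
  A via A→b: +{b}
  B via B→a a: +{a}
  B via B→b: +{b}
  C via C→A: +{b}
  C via C→a b: +{a}
  S via S→A A b: +{b}
  S via S→B a: +{a}
  FIRST[S]={a,b}  FIRST[A]={b}  FIRST[B]={a,b}  FIRST[C]={a,b}
[2] (stable)
  FIRST[S]={a,b}  FIRST[A]={b}  FIRST[B]={a,b}  FIRST[C]={a,b}

FOLLOW sets:
initialize: $ ∈ FOLLOW(S)
iter 1:
  C→A C: FOLLOW(A) ⊇ FIRST(C) = {a,b}; new: +{a,b}
  S→B a: FOLLOW(B) ⊇ FIRST(a) = {a}; new: +{a}
  S→b C: FOLLOW(C) ⊇ FOLLOW(S) ⊇ {$}; new: +{$}
  S: {$}  A: {a,b}  B: {a}  C: {$}
iter 2:
  C→A: FOLLOW(A) ⊇ FOLLOW(C) ⊇ {$}; new: +{$}
  S: {$}  A: {$,a,b}  B: {a}  C: {$}
iter 3: done
  S: {$}  A: {$,a,b}  B: {a}  C: {$}

FOLLOW(B) = ["a"]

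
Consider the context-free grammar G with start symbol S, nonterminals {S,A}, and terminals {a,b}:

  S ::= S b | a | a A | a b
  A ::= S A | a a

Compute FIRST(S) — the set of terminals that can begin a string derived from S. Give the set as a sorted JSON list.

FIRST iteration:
pass 1:
  A via A→a a: +{a}
  S via S→a: +{a}
  FIRST(S)={a}  FIRST(A)={a}
pass 2: — fixpoint
  FIRST(S)={a}  FIRST(A)={a}

FIRST(S) = ["a"]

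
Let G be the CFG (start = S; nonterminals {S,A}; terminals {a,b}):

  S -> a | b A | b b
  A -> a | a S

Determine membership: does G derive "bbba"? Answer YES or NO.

CNF form of G:
  S -> T1 A | T1 T1 | a
  A -> T0 S | a
  T0 -> a
  T1 -> b

Fill CYK table bottom-up:
  T[0,0] 'b' = {T1}  orig:{}
  T[1,1] 'b' = {T1}  orig:{}
  T[2,2] 'b' = {T1}  orig:{}
  T[3,3] 'a' = {A,S,T0}  orig:{A,S}
  T[0,1] 'bb' = {S}
  T[1,2] 'bb' = {S}
  T[2,3] 'ba' = {S}
  T[0,2] 'bbb' = ∅
  T[1,3] 'bba' = ∅
  T[0,3] 'bbba' = ∅

S ∉ T[0,3] ⇒ NO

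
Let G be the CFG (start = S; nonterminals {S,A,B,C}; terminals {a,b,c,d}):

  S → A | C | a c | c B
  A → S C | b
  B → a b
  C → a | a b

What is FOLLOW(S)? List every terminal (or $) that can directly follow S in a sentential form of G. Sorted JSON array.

Compute FIRST by fixpoint:
iter 1:
  A via A→b: +{b}
  B via B→a b: +{a}
  C via C→a: +{a}
  S via S→A: +{b}
  S via S→C: +{a}
  S via S→c B: +{c}
  S: {a,b,c}  A: {b}  B: {a}  C: {a}
iter 2:
  A via A→S C: +{a,c}
  S: {a,b,c}  A: {a,b,c}  B: {a}  C: {a}
iter 3: (no change)
  S: {a,b,c}  A: {a,b,c}  B: {a}  C: {a}

Compute FOLLOW by fixpoint:
FOLLOW(S) := {$}
pass 1:
  A→S C: FOLLOW(S) ⊇ FIRST(C) = {a}; new: +{a}
  S→A: FOLLOW(A) ⊇ FOLLOW(S) ⊇ {$,a}; new: +{$,a}
  S→C: FOLLOW(C) ⊇ FOLLOW(S) ⊇ {$,a}; new: +{$,a}
  S→c B: FOLLOW(B) ⊇ FOLLOW(S) ⊇ {$,a}; new: +{$,a}
  FOLLOW[S]={$,a}  FOLLOW[A]={$,a}  FOLLOW[B]={$,a}  FOLLOW[C]={$,a}
pass 2: (stable)
  FOLLOW[S]={$,a}  FOLLOW[A]={$,a}  FOLLOW[B]={$,a}  FOLLOW[C]={$,a}

FOLLOW(S) = ["$", "a"]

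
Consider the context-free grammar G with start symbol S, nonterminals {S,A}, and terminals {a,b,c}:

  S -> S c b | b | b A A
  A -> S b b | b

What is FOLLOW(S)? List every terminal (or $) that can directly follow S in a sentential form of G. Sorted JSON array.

FIRST iteration:
[1]
  A via A→b: +{b}
  S via S→b: +{b}
  FIRST[S]={b}  FIRST[A]={b}
[2] (stable)
  FIRST[S]={b}  FIRST[A]={b}

Compute FOLLOW by fixpoint:
seed FOLLOW(S) with $
[1]
  A→S b b: FOLLOW(S) ⊇ FIRST(b) = {b}; new: +{b}
  S→S c b: FOLLOW(S) ⊇ FIRST(c) = {c}; new: +{c}
  S→b A A: FOLLOW(A) ⊇ FIRST(A) = {b}; new: +{b}
  S→b A A: FOLLOW(A) ⊇ FOLLOW(S) ⊇ {$,b,c}; new: +{$,c}
  FOLLOW[S]={$,b,c}  FOLLOW[A]={$,b,c}
[2] done
  FOLLOW[S]={$,b,c}  FOLLOW[A]={$,b,c}

FOLLOW(S) = ["$", "b", "c"]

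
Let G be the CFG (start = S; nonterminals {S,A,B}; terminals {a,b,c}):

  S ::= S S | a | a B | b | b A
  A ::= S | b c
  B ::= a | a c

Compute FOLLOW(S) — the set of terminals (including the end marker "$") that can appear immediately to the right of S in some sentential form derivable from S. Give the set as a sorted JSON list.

FIRST sets, iterate to fixpoint:
[1]
  A via A→b c: +{b}
  B via B→a: +{a}
  S via S→a: +{a}
  S via S→b: +{b}
  FIRST(S)={a,b}  FIRST(A)={b}  FIRST(B)={a}
[2]
  A via A→S: +{a}
  FIRST(S)={a,b}  FIRST(A)={a,b}  FIRST(B)={a}
[3] (no change)
  FIRST(S)={a,b}  FIRST(A)={a,b}  FIRST(B)={a}

FOLLOW sets:
seed FOLLOW(S) with $
[1]
  S→S S: FOLLOW(S) ⊇ FIRST(S) = {a,b}; new: +{a,b}
  S→a B: FOLLOW(B) ⊇ FOLLOW(S) ⊇ {$,a,b}; new: +{$,a,b}
  S→b A: FOLLOW(A) ⊇ FOLLOW(S) ⊇ {$,a,b}; new: +{$,a,b}
  FOLLOW[S]={$,a,b}  FOLLOW[A]={$,a,b}  FOLLOW[B]={$,a,b}
[2] (no change)
  FOLLOW[S]={$,a,b}  FOLLOW[A]={$,a,b}  FOLLOW[B]={$,a,b}

FOLLOW(S) = ["$", "a", "b"]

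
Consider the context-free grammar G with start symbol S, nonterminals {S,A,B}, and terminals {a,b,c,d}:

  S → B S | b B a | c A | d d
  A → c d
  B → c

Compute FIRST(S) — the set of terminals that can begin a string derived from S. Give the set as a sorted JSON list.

Compute FIRST by fixpoint:
round 1:
  A via A→c d: +{c}
  B via B→c: +{c}
  S via S→B S: +{c}
  S via S→b B a: +{b}
  S via S→d d: +{d}
  FIRST[S]={b,c,d}  FIRST[A]={c}  FIRST[B]={c}
round 2: — fixpoint
  FIRST[S]={b,c,d}  FIRST[A]={c}  FIRST[B]={c}

FIRST(S) = ["b", "c", "d"]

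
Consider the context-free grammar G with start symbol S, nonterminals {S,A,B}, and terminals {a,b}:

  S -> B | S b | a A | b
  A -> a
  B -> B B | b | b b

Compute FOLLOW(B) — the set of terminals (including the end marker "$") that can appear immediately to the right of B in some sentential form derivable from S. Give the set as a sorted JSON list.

Compute FIRST by fixpoint:
pass 1:
  A via A→a: +{a}
  B via B→b: +{b}
  S via S→B: +{b}
  S via S→a A: +{a}
  FIRST[S]={a,b}  FIRST[A]={a}  FIRST[B]={b}
pass 2: — fixpoint
  FIRST[S]={a,b}  FIRST[A]={a}  FIRST[B]={b}

FOLLOW iteration:
seed FOLLOW(S) with $
pass 1:
  B→B B: FOLLOW(B) ⊇ FIRST(B) = {b}; new: +{b}
  S→B: FOLLOW(B) ⊇ FOLLOW(S) ⊇ {$}; new: +{$}
  S→S b: FOLLOW(S) ⊇ FIRST(b) = {b}; new: +{b}
  S→a A: FOLLOW(A) ⊇ FOLLOW(S) ⊇ {$,b}; new: +{$,b}
  FOLLOW[S]={$,b}  FOLLOW[A]={$,b}  FOLLOW[B]={$,b}
pass 2: done
  FOLLOW[S]={$,b}  FOLLOW[A]={$,b}  FOLLOW[B]={$,b}

FOLLOW(B) = ["$", "b"]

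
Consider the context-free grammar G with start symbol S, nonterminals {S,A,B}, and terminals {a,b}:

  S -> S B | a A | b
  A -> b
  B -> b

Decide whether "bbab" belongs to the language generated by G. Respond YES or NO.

Convert to CNF:
  S -> S B | T0 A | b
  A -> b
  B -> b
  T0 -> a

CYK table (by increasing span):
  [0..0]={A,B,S}  "b"
  [1..1]={A,B,S}  "b"
  [2..2]={T0}  "a"  orig:{}
  [3..3]={A,B,S}  "b"
  [0..1]={S}  "bb"
  [1..2]=∅  "ba"
  [2..3]={S}  "ab"
  [0..2]=∅  "bba"
  [1..3]=∅  "bab"
  [0..3]=∅  "bbab"

S ∉ T[0,3] ⇒ NO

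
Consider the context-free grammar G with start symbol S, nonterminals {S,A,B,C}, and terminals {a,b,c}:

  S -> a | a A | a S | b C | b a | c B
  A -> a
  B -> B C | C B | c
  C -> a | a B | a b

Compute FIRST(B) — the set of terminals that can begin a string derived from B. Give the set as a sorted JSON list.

FIRST iteration:
round 1:
  A via A→a: +{a}
  B via B→c: +{c}
  C via C→a: +{a}
  S via S→a: +{a}
  S via S→b C: +{b}
  S via S→c B: +{c}
  FIRST[S]={a,b,c}  FIRST[A]={a}  FIRST[B]={c}  FIRST[C]={a}
round 2:
  B via B→C B: +{a}
  FIRST[S]={a,b,c}  FIRST[A]={a}  FIRST[B]={a,c}  FIRST[C]={a}
round 3: — fixpoint
  FIRST[S]={a,b,c}  FIRST[A]={a}  FIRST[B]={a,c}  FIRST[C]={a}

FIRST(B) = ["a", "c"]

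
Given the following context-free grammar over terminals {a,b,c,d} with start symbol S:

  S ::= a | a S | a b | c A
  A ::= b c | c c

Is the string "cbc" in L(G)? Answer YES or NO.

CNF form of G:
  S -> T1 A | T2 S | T2 T0 | a
  A -> T0 T1 | T1 T1
  T0 -> b
  T1 -> c
  T2 -> a

Fill CYK table bottom-up:
  T[0,0] 'c' = {T1}  orig:{}
  T[1,1] 'b' = {T0}  orig:{}
  T[2,2] 'c' = {T1}  orig:{}
  T[0,1] 'cb' = ∅
  T[1,2] 'bc' = {A}
  T[0,2] 'cbc' = {S}

S ∈ T[0,2] ⇒ YES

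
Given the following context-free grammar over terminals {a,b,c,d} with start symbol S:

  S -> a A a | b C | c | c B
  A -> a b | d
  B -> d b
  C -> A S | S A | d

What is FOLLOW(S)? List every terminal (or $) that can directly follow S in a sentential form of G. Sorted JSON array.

Compute FIRST by fixpoint:
iter 1:
  A via A→a b: +{a}
  A via A→d: +{d}
  B via B→d b: +{d}
  C via C→A S: +{a,d}
  S via S→a A a: +{a}
  S via S→b C: +{b}
  S via S→c: +{c}
  S: {a,b,c}  A: {a,d}  B: {d}  C: {a,d}
iter 2:
  C via C→S A: +{b,c}
  S: {a,b,c}  A: {a,d}  B: {d}  C: {a,b,c,d}
iter 3: — fixpoint
  S: {a,b,c}  A: {a,d}  B: {d}  C: {a,b,c,d}

FOLLOW iteration:
FOLLOW(S) := {$}
[1]
  C→A S: FOLLOW(A) ⊇ FIRST(S) = {a,b,c}; new: +{a,b,c}
  C→S A: FOLLOW(S) ⊇ FIRST(A) = {a,d}; new: +{a,d}
  S→b C: FOLLOW(C) ⊇ FOLLOW(S) ⊇ {$,a,d}; new: +{$,a,d}
  S→c B: FOLLOW(B) ⊇ FOLLOW(S) ⊇ {$,a,d}; new: +{$,a,d}
  FOLLOW[S]={$,a,d}  FOLLOW[A]={a,b,c}  FOLLOW[B]={$,a,d}  FOLLOW[C]={$,a,d}
[2]
  C→S A: FOLLOW(A) ⊇ FOLLOW(C) ⊇ {$,a,d}; new: +{$,d}
  FOLLOW[S]={$,a,d}  FOLLOW[A]={$,a,b,c,d}  FOLLOW[B]={$,a,d}  FOLLOW[C]={$,a,d}
[3] done
  FOLLOW[S]={$,a,d}  FOLLOW[A]={$,a,b,c,d}  FOLLOW[B]={$,a,d}  FOLLOW[C]={$,a,d}

FOLLOW(S) = ["$", "a", "d"]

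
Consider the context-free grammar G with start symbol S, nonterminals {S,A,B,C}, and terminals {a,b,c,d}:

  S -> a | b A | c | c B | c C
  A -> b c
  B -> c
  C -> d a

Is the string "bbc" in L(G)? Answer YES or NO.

CNF form of G:
  S -> T0 A | T1 B | T1 C | a | c
  A -> T0 T1
  B -> c
  C -> T2 T3
  T0 -> b
  T1 -> c
  T2 -> d
  T3 -> a

CYK fill:
  [0..0]={T0}  "b"  orig:{}
  [1..1]={T0}  "b"  orig:{}
  [2..2]={B,S,T1}  "c"  orig:{B,S}
  [0..1]=∅  "bb"
  [1..2]={A}  "bc"
  [0..2]={S}  "bbc"

S ∈ T[0,2] ⇒ YES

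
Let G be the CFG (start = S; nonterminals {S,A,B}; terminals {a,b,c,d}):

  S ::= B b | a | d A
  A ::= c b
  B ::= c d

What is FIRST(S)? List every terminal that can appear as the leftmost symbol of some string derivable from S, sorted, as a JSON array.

Compute FIRST by fixpoint:
round 1:
  A via A→c b: +{c}
  B via B→c d: +{c}
  S via S→B b: +{c}
  S via S→a: +{a}
  S via S→d A: +{d}
  FIRST(S)={a,c,d}  FIRST(A)={c}  FIRST(B)={c}
round 2: (no change)
  FIRST(S)={a,c,d}  FIRST(A)={c}  FIRST(B)={c}

FIRST(S) = ["a", "c", "d"]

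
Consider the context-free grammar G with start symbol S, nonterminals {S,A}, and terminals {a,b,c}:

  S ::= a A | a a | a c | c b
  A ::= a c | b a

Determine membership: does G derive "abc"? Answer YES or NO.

CNF form of G:
  S -> T0 A | T0 T0 | T0 T1 | T1 T2
  A -> T0 T1 | T2 T0
  T0 -> a
  T1 -> c
  T2 -> b

Fill CYK table bottom-up:
  T[0,0] 'a' = {T0}  orig:{}
  T[1,1] 'b' = {T2}  orig:{}
  T[2,2] 'c' = {T1}  orig:{}
  T[0,1] 'ab' = ∅
  T[1,2] 'bc' = ∅
  T[0,2] 'abc' = ∅

S ∉ T[0,2] ⇒ NO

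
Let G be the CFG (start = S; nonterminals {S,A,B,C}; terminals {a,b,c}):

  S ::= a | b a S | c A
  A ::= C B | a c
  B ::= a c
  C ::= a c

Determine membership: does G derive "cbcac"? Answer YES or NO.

CNF form of G:
  S -> T1 A | T2 X3 | a
  A -> C B | T0 T1
  B -> T0 T1
  C -> T0 T1
  T0 -> a
  T1 -> c
  T2 -> b
  X3 -> T0 S

Fill CYK table bottom-up:
  T[0,0] 'c' = {T1}  orig:{}
  T[1,1] 'b' = {T2}  orig:{}
  T[2,2] 'c' = {T1}  orig:{}
  T[3,3] 'a' = {S,T0}  orig:{S}
  T[4,4] 'c' = {T1}  orig:{}
  T[0,1] 'cb' = ∅
  T[1,2] 'bc' = ∅
  T[2,3] 'ca' = ∅
  T[3,4] 'ac' = {A,B,C}
  T[0,2] 'cbc' = ∅
  T[1,3] 'bca' = ∅
  T[2,4] 'cac' = {S}
  T[0,3] 'cbca' = ∅
  T[1,4] 'bcac' = ∅
  T[0,4] 'cbcac' = ∅

S ∉ T[0,4] ⇒ NO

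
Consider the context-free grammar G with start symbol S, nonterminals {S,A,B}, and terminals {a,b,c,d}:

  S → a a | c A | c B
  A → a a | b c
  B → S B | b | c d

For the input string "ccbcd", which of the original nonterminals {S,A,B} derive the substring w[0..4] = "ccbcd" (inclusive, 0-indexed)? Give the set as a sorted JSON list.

Convert to CNF:
  S -> T0 T0 | T2 A | T2 B
  A -> T0 T0 | T1 T2
  B -> S B | T2 T3 | b
  T0 -> a
  T1 -> b
  T2 -> c
  T3 -> d

CYK table (by increasing span) — only the sub-triangle for w[0..4]:
  cell(0,0) c: {T2}  orig:{}
  cell(1,1) c: {T2}  orig:{}
  cell(2,2) b: {B,T1}  orig:{B}
  cell(3,3) c: {T2}  orig:{}
  cell(4,4) d: {T3}  orig:{}
  cell(0,1) cc: ∅
  cell(1,2) cb: {S}
  cell(2,3) bc: {A}
  cell(3,4) cd: {B}
  cell(0,2) ccb: ∅
  cell(1,3) cbc: {S}
  cell(2,4) bcd: ∅
  cell(0,3) ccbc: ∅
  cell(1,4) cbcd: {B}
  cell(0,4) ccbcd: {S}

Original NTs in T[0,4] deriving "ccbcd": ["S"]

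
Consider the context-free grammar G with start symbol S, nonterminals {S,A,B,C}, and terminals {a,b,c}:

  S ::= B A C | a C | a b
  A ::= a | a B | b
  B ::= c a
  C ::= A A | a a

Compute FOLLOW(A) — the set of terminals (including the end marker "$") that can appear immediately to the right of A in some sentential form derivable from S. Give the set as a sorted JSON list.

Compute FIRST by fixpoint:
round 1:
  A via A→a: +{a}
  A via A→b: +{b}
  B via B→c a: +{c}
  C via C→A A: +{a,b}
  S via S→B A C: +{c}
  S via S→a C: +{a}
  S: {a,c}  A: {a,b}  B: {c}  C: {a,b}
round 2: (no change)
  S: {a,c}  A: {a,b}  B: {c}  C: {a,b}

Compute FOLLOW by fixpoint:
seed FOLLOW(S) with $
pass 1:
  C→A A: FOLLOW(A) ⊇ FIRST(A) = {a,b}; new: +{a,b}
  S→B A C: FOLLOW(B) ⊇ FIRST(A) = {a,b}; new: +{a,b}
  S→B A C: FOLLOW(C) ⊇ FOLLOW(S) ⊇ {$}; new: +{$}
  FOLLOW(S)={$}  FOLLOW(A)={a,b}  FOLLOW(B)={a,b}  FOLLOW(C)={$}
pass 2:
  C→A A: FOLLOW(A) ⊇ FOLLOW(C) ⊇ {$}; new: +{$}
  FOLLOW(S)={$}  FOLLOW(A)={$,a,b}  FOLLOW(B)={a,b}  FOLLOW(C)={$}
pass 3:
  A→a B: FOLLOW(B) ⊇ FOLLOW(A) ⊇ {$,a,b}; new: +{$}
  FOLLOW(S)={$}  FOLLOW(A)={$,a,b}  FOLLOW(B)={$,a,b}  FOLLOW(C)={$}
pass 4: (stable)
  FOLLOW(S)={$}  FOLLOW(A)={$,a,b}  FOLLOW(B)={$,a,b}  FOLLOW(C)={$}

FOLLOW(A) = ["$", "a", "b"]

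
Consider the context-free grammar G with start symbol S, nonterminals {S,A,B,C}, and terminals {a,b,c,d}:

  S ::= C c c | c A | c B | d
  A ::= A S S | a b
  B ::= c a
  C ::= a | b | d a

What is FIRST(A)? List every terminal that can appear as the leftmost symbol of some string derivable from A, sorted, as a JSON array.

FIRST sets, iterate to fixpoint:
pass 1:
  A via A→a b: +{a}
  B via B→c a: +{c}
  C via C→a: +{a}
  C via C→b: +{b}
  C via C→d a: +{d}
  S via S→C c c: +{a,b,d}
  S via S→c A: +{c}
  FIRST(S)={a,b,c,d}  FIRST(A)={a}  FIRST(B)={c}  FIRST(C)={a,b,d}
pass 2: — fixpoint
  FIRST(S)={a,b,c,d}  FIRST(A)={a}  FIRST(B)={c}  FIRST(C)={a,b,d}

FIRST(A) = ["a"]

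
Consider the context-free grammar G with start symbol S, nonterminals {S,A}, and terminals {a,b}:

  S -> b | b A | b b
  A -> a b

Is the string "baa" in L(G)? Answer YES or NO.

Convert to CNF:
  S -> T1 A | T1 T1 | b
  A -> T0 T1
  T0 -> a
  T1 -> b

CYK table (by increasing span):
  T[0,0] 'b' = {S,T1}  orig:{S}
  T[1,1] 'a' = {T0}  orig:{}
  T[2,2] 'a' = {T0}  orig:{}
  T[0,1] 'ba' = ∅
  T[1,2] 'aa' = ∅
  T[0,2] 'baa' = ∅

S ∉ T[0,2] ⇒ NO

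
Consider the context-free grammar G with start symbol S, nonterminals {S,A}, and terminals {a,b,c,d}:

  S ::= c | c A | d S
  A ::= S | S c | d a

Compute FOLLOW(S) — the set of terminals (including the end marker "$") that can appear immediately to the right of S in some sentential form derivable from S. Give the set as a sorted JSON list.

FIRST iteration:
iter 1:
  A via A→d a: +{d}
  S via S→c: +{c}
  S via S→d S: +{d}
  S: {c,d}  A: {d}
iter 2:
  A via A→S: +{c}
  S: {c,d}  A: {c,d}
iter 3: done
  S: {c,d}  A: {c,d}

FOLLOW sets:
seed FOLLOW(S) with $
iter 1:
  A→S c: FOLLOW(S) ⊇ FIRST(c) = {c}; new: +{c}
  S→c A: FOLLOW(A) ⊇ FOLLOW(S) ⊇ {$,c}; new: +{$,c}
  FOLLOW[S]={$,c}  FOLLOW[A]={$,c}
iter 2: (stable)
  FOLLOW[S]={$,c}  FOLLOW[A]={$,c}

FOLLOW(S) = ["$", "c"]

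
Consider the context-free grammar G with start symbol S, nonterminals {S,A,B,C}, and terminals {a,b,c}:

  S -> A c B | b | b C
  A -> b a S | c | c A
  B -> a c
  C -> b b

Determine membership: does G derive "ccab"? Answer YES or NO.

Convert to CNF:
  S -> A X4 | T0 C | b
  A -> T0 X3 | T2 A | c
  B -> T1 T2
  C -> T0 T0
  T0 -> b
  T1 -> a
  T2 -> c
  X3 -> T1 S
  X4 -> T2 B

CYK fill:
  [0..0]={A,T2}  "c"  orig:{A}
  [1..1]={A,T2}  "c"  orig:{A}
  [2..2]={T1}  "a"  orig:{}
  [3..3]={S,T0}  "b"  orig:{S}
  [0..1]={A}  "cc"
  [1..2]=∅  "ca"
  [2..3]={X3}  "ab"  orig:{}
  [0..2]=∅  "cca"
  [1..3]=∅  "cab"
  [0..3]=∅  "ccab"

S ∉ T[0,3] ⇒ NO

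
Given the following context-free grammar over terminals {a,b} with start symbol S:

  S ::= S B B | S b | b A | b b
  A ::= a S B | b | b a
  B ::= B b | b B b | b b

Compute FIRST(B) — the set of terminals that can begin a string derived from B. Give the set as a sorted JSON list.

FIRST sets, iterate to fixpoint:
round 1:
  A via A→a S B: +{a}
  A via A→b: +{b}
  B via B→b B b: +{b}
  S via S→b A: +{b}
  FIRST[S]={b}  FIRST[A]={a,b}  FIRST[B]={b}
round 2: (stable)
  FIRST[S]={b}  FIRST[A]={a,b}  FIRST[B]={b}

FIRST(B) = ["b"]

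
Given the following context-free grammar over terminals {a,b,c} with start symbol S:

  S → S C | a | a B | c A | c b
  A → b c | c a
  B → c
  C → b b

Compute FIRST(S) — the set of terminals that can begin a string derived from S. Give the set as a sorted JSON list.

Compute FIRST by fixpoint:
iter 1:
  A via A→b c: +{b}
  A via A→c a: +{c}
  B via B→c: +{c}
  C via C→b b: +{b}
  S via S→a: +{a}
  S via S→c A: +{c}
  S: {a,c}  A: {b,c}  B: {c}  C: {b}
iter 2: done
  S: {a,c}  A: {b,c}  B: {c}  C: {b}

FIRST(S) = ["a", "c"]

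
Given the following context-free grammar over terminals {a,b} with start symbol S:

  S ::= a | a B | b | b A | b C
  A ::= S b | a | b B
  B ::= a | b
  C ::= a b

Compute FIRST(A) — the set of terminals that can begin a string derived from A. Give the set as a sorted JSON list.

FIRST sets, iterate to fixpoint:
round 1:
  A via A→a: +{a}
  A via A→b B: +{b}
  B via B→a: +{a}
  B via B→b: +{b}
  C via C→a b: +{a}
  S via S→a: +{a}
  S via S→b: +{b}
  S: {a,b}  A: {a,b}  B: {a,b}  C: {a}
round 2: — fixpoint
  S: {a,b}  A: {a,b}  B: {a,b}  C: {a}

FIRST(A) = ["a", "b"]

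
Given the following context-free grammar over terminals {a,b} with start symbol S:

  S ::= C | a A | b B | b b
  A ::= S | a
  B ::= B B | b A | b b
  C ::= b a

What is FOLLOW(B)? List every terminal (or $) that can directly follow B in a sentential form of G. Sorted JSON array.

FIRST sets, iterate to fixpoint:
pass 1:
  A via A→a: +{a}
  B via B→b A: +{b}
  C via C→b a: +{b}
  S via S→C: +{b}
  S via S→a A: +{a}
  FIRST[S]={a,b}  FIRST[A]={a}  FIRST[B]={b}  FIRST[C]={b}
pass 2:
  A via A→S: +{b}
  FIRST[S]={a,b}  FIRST[A]={a,b}  FIRST[B]={b}  FIRST[C]={b}
pass 3: — fixpoint
  FIRST[S]={a,b}  FIRST[A]={a,b}  FIRST[B]={b}  FIRST[C]={b}

FOLLOW iteration:
FOLLOW(S) := {$}
[1]
  B→B B: FOLLOW(B) ⊇ FIRST(B) = {b}; new: +{b}
  B→b A: FOLLOW(A) ⊇ FOLLOW(B) ⊇ {b}; new: +{b}
  S→C: FOLLOW(C) ⊇ FOLLOW(S) ⊇ {$}; new: +{$}
  S→a A: FOLLOW(A) ⊇ FOLLOW(S) ⊇ {$}; new: +{$}
  S→b B: FOLLOW(B) ⊇ FOLLOW(S) ⊇ {$}; new: +{$}
  FOLLOW(S)={$}  FOLLOW(A)={$,b}  FOLLOW(B)={$,b}  FOLLOW(C)={$}
[2]
  A→S: FOLLOW(S) ⊇ FOLLOW(A) ⊇ {$,b}; new: +{b}
  S→C: FOLLOW(C) ⊇ FOLLOW(S) ⊇ {$,b}; new: +{b}
  FOLLOW(S)={$,b}  FOLLOW(A)={$,b}  FOLLOW(B)={$,b}  FOLLOW(C)={$,b}
[3] — fixpoint
  FOLLOW(S)={$,b}  FOLLOW(A)={$,b}  FOLLOW(B)={$,b}  FOLLOW(C)={$,b}

FOLLOW(B) = ["$", "b"]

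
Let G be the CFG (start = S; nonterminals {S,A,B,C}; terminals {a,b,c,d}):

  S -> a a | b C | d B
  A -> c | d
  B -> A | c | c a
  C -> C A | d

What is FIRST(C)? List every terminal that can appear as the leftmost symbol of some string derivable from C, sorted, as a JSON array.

Compute FIRST by fixpoint:
pass 1:
  A via A→c: +{c}
  A via A→d: +{d}
  B via B→A: +{c,d}
  C via C→d: +{d}
  S via S→a a: +{a}
  S via S→b C: +{b}
  S via S→d B: +{d}
  S: {a,b,d}  A: {c,d}  B: {c,d}  C: {d}
pass 2: (stable)
  S: {a,b,d}  A: {c,d}  B: {c,d}  C: {d}

FIRST(C) = ["d"]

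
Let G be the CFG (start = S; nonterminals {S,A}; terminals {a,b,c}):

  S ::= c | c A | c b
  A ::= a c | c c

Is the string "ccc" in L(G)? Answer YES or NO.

CNF form of G:
  S -> T1 A | T1 T2 | c
  A -> T0 T1 | T1 T1
  T0 -> a
  T1 -> c
  T2 -> b

CYK table (by increasing span):
  T[0,0] 'c' = {S,T1}  orig:{S}
  T[1,1] 'c' = {S,T1}  orig:{S}
  T[2,2] 'c' = {S,T1}  orig:{S}
  T[0,1] 'cc' = {A}
  T[1,2] 'cc' = {A}
  T[0,2] 'ccc' = {S}

S ∈ T[0,2] ⇒ YES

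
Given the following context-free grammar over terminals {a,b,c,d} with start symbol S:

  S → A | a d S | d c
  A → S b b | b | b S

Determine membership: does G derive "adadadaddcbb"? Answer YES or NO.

CNF form of G:
  S -> S X5 | T0 S | T1 X6 | T2 T3 | b
  A -> S X4 | T0 S | b
  T0 -> b
  T1 -> a
  T2 -> d
  T3 -> c
  X4 -> T0 T0
  X5 -> T0 T0
  X6 -> T2 S

CYK fill:
  cell(0,0) a: {T1}  orig:{}
  cell(1,1) d: {T2}  orig:{}
  cell(2,2) a: {T1}  orig:{}
  cell(3,3) d: {T2}  orig:{}
  cell(4,4) a: {T1}  orig:{}
  cell(5,5) d: {T2}  orig:{}
  cell(6,6) a: {T1}  orig:{}
  cell(7,7) d: {T2}  orig:{}
  cell(8,8) d: {T2}  orig:{}
  cell(9,9) c: {T3}  orig:{}
  cell(10,10) b: {A,S,T0}  orig:{A,S}
  cell(11,11) b: {A,S,T0}  orig:{A,S}
  cell(0,1) ad: ∅
  cell(1,2) da: ∅
  cell(2,3) ad: ∅
  cell(3,4) da: ∅
  cell(4,5) ad: ∅
  cell(5,6) da: ∅
  cell(6,7) ad: ∅
  cell(7,8) dd: ∅
  cell(8,9) dc: {S}
  cell(9,10) cb: ∅
  cell(10,11) bb: {A,S,X4,X5}  orig:{A,S}
  cell(0,2) ada: ∅
  cell(1,3) dad: ∅
  cell(2,4) ada: ∅
  cell(3,5) dad: ∅
  cell(4,6) ada: ∅
  cell(5,7) dad: ∅
  cell(6,8) add: ∅
  cell(7,9) ddc: {X6}  orig:{}
  cell(8,10) dcb: ∅
  cell(9,11) cbb: ∅
  cell(0,3) adad: ∅
  cell(1,4) dada: ∅
  cell(2,5) adad: ∅
  cell(3,6) dada: ∅
  cell(4,7) adad: ∅
  cell(5,8) dadd: ∅
  cell(6,9) addc: {S}
  cell(7,10) ddcb: ∅
  cell(8,11) dcbb: {A,S}
  cell(0,4) adada: ∅
  cell(1,5) dadad: ∅
  cell(2,6) adada: ∅
  cell(3,7) dadad: ∅
  cell(4,8) adadd: ∅
  cell(5,9) daddc: {X6}  orig:{}
  cell(6,10) addcb: ∅
  cell(7,11) ddcbb: {X6}  orig:{}
  cell(0,5) adadad: ∅
  cell(1,6) dadada: ∅
  cell(2,7) adadad: ∅
  cell(3,8) dadadd: ∅
  cell(4,9) adaddc: {S}
  cell(5,10) daddcb: ∅
  cell(6,11) addcbb: {A,S}
  cell(0,6) adadada: ∅
  cell(1,7) dadadad: ∅
  cell(2,8) adadadd: ∅
  cell(3,9) dadaddc: {X6}  orig:{}
  cell(4,10) adaddcb: ∅
  cell(5,11) daddcbb: {X6}  orig:{}
  cell(0,7) adadadad: ∅
  cell(1,8) dadadadd: ∅
  cell(2,9) adadaddc: {S}
  cell(3,10) dadaddcb: ∅
  cell(4,11) adaddcbb: {A,S}
  cell(0,8) adadadadd: ∅
  cell(1,9) dadadaddc: {X6}  orig:{}
  cell(2,10) adadaddcb: ∅
  cell(3,11) dadaddcbb: {X6}  orig:{}
  cell(0,9) adadadaddc: {S}
  cell(1,10) dadadaddcb: ∅
  cell(2,11) adadaddcbb: {A,S}
  cell(0,10) adadadaddcb: ∅
  cell(1,11) dadadaddcbb: {X6}  orig:{}
  cell(0,11) adadadaddcbb: {A,S}

S ∈ T[0,11] ⇒ YES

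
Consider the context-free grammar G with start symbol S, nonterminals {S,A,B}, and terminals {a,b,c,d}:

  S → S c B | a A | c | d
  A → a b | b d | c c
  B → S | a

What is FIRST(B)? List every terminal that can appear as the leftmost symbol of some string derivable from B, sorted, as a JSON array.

FIRST sets, iterate to fixpoint:
iter 1:
  A via A→a b: +{a}
  A via A→b d: +{b}
  A via A→c c: +{c}
  B via B→a: +{a}
  S via S→a A: +{a}
  S via S→c: +{c}
  S via S→d: +{d}
  FIRST[S]={a,c,d}  FIRST[A]={a,b,c}  FIRST[B]={a}
iter 2:
  B via B→S: +{c,d}
  FIRST[S]={a,c,d}  FIRST[A]={a,b,c}  FIRST[B]={a,c,d}
iter 3: — fixpoint
  FIRST[S]={a,c,d}  FIRST[A]={a,b,c}  FIRST[B]={a,c,d}

FIRST(B) = ["a", "c", "d"]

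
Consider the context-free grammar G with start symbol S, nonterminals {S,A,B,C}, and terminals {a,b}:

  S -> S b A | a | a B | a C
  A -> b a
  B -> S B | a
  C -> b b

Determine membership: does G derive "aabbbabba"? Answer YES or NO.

CNF form of G:
  S -> S X2 | T1 B | T1 C | a
  A -> T0 T1
  B -> S B | a
  C -> T0 T0
  T0 -> b
  T1 -> a
  X2 -> T0 A

CYK fill:
  cell(0,0) a: {B,S,T1}  orig:{B,S}
  cell(1,1) a: {B,S,T1}  orig:{B,S}
  cell(2,2) b: {T0}  orig:{}
  cell(3,3) b: {T0}  orig:{}
  cell(4,4) b: {T0}  orig:{}
  cell(5,5) a: {B,S,T1}  orig:{B,S}
  cell(6,6) b: {T0}  orig:{}
  cell(7,7) b: {T0}  orig:{}
  cell(8,8) a: {B,S,T1}  orig:{B,S}
  cell(0,1) aa: {B,S}
  cell(1,2) ab: ∅
  cell(2,3) bb: {C}
  cell(3,4) bb: {C}
  cell(4,5) ba: {A}
  cell(5,6) ab: ∅
  cell(6,7) bb: {C}
  cell(7,8) ba: {A}
  cell(0,2) aab: ∅
  cell(1,3) abb: {S}
  cell(2,4) bbb: ∅
  cell(3,5) bba: {X2}  orig:{}
  cell(4,6) bab: ∅
  cell(5,7) abb: {S}
  cell(6,8) bba: {X2}  orig:{}
  cell(0,3) aabb: ∅
  cell(1,4) abbb: ∅
  cell(2,5) bbba: ∅
  cell(3,6) bbab: ∅
  cell(4,7) babb: ∅
  cell(5,8) abba: {B,S}
  cell(0,4) aabbb: ∅
  cell(1,5) abbba: ∅
  cell(2,6) bbbab: ∅
  cell(3,7) bbabb: ∅
  cell(4,8) babba: ∅
  cell(0,5) aabbba: ∅
  cell(1,6) abbbab: ∅
  cell(2,7) bbbabb: ∅
  cell(3,8) bbabba: ∅
  cell(0,6) aabbbab: ∅
  cell(1,7) abbbabb: ∅
  cell(2,8) bbbabba: ∅
  cell(0,7) aabbbabb: ∅
  cell(1,8) abbbabba: ∅
  cell(0,8) aabbbabba: ∅

S ∉ T[0,8] ⇒ NO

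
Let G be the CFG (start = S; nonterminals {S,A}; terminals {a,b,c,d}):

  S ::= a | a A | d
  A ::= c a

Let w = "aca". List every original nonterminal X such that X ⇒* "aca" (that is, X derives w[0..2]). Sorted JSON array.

Convert to CNF:
  S -> T1 A | a | d
  A -> T0 T1
  T0 -> c
  T1 -> a

CYK table (by increasing span) (cells [i..j] with 0 ≤ i ≤ j ≤ 2 only):
  cell(0,0) a: {S,T1}  orig:{S}
  cell(1,1) c: {T0}  orig:{}
  cell(2,2) a: {S,T1}  orig:{S}
  cell(0,1) ac: ∅
  cell(1,2) ca: {A}
  cell(0,2) aca: {S}

Original NTs in T[0,2] deriving "aca": ["S"]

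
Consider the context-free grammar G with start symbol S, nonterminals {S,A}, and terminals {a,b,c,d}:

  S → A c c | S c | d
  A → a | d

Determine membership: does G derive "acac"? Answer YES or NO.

CNF form of G:
  S -> A X1 | S T0 | d
  A -> a | d
  T0 -> c
  X1 -> T0 T0

CYK fill:
  cell(0,0) a: {A}
  cell(1,1) c: {T0}  orig:{}
  cell(2,2) a: {A}
  cell(3,3) c: {T0}  orig:{}
  cell(0,1) ac: ∅
  cell(1,2) ca: ∅
  cell(2,3) ac: ∅
  cell(0,2) aca: ∅
  cell(1,3) cac: ∅
  cell(0,3) acac: ∅

S ∉ T[0,3] ⇒ NO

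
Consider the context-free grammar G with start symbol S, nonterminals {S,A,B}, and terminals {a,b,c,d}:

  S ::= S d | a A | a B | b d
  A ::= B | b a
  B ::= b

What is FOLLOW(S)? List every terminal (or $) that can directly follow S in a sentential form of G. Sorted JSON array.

FIRST sets, iterate to fixpoint:
[1]
  A via A→b a: +{b}
  B via B→b: +{b}
  S via S→a A: +{a}
  S via S→b d: +{b}
  S: {a,b}  A: {b}  B: {b}
[2] (no change)
  S: {a,b}  A: {b}  B: {b}

Compute FOLLOW by fixpoint:
seed FOLLOW(S) with $
pass 1:
  S→S d: FOLLOW(S) ⊇ FIRST(d) = {d}; new: +{d}
  S→a A: FOLLOW(A) ⊇ FOLLOW(S) ⊇ {$,d}; new: +{$,d}
  S→a B: FOLLOW(B) ⊇ FOLLOW(S) ⊇ {$,d}; new: +{$,d}
  FOLLOW(S)={$,d}  FOLLOW(A)={$,d}  FOLLOW(B)={$,d}
pass 2: (no change)
  FOLLOW(S)={$,d}  FOLLOW(A)={$,d}  FOLLOW(B)={$,d}

FOLLOW(S) = ["$", "d"]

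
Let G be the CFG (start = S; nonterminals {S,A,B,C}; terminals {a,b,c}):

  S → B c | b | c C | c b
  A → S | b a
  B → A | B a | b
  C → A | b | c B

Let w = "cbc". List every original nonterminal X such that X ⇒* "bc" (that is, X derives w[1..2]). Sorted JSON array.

CNF form of G:
  S -> B T0 | T0 C | T0 T1 | b
  A -> B T0 | T0 C | T0 T1 | T1 T2 | b
  B -> B T0 | B T2 | T0 C | T0 T1 | T1 T2 | b
  C -> B T0 | T0 B | T0 C | T0 T1 | T1 T2 | b
  T0 -> c
  T1 -> b
  T2 -> a

CYK fill (cells [i..j] with 1 ≤ i ≤ j ≤ 2 only):
  T[1,1] 'b' = {A,B,C,S,T1}  orig:{A,B,C,S}
  T[2,2] 'c' = {T0}  orig:{}
  T[1,2] 'bc' = {A,B,C,S}

Original NTs in T[1,2] deriving "bc": ["A", "B", "C", "S"]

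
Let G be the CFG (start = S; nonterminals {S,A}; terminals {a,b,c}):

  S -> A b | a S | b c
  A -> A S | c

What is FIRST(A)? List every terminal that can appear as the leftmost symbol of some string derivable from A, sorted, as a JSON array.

FIRST iteration:
[1]
  A via A→c: +{c}
  S via S→A b: +{c}
  S via S→a S: +{a}
  S via S→b c: +{b}
  S: {a,b,c}  A: {c}
[2] (stable)
  S: {a,b,c}  A: {c}

FIRST(A) = ["c"]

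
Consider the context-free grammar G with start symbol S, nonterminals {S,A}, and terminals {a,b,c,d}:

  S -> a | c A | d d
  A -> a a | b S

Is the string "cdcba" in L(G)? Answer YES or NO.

Convert to CNF:
  S -> T2 A | T3 T3 | a
  A -> T0 T0 | T1 S
  T0 -> a
  T1 -> b
  T2 -> c
  T3 -> d

Fill CYK table bottom-up:
  cell(0,0) c: {T2}  orig:{}
  cell(1,1) d: {T3}  orig:{}
  cell(2,2) c: {T2}  orig:{}
  cell(3,3) b: {T1}  orig:{}
  cell(4,4) a: {S,T0}  orig:{S}
  cell(0,1) cd: ∅
  cell(1,2) dc: ∅
  cell(2,3) cb: ∅
  cell(3,4) ba: {A}
  cell(0,2) cdc: ∅
  cell(1,3) dcb: ∅
  cell(2,4) cba: {S}
  cell(0,3) cdcb: ∅
  cell(1,4) dcba: ∅
  cell(0,4) cdcba: ∅

S ∉ T[0,4] ⇒ NO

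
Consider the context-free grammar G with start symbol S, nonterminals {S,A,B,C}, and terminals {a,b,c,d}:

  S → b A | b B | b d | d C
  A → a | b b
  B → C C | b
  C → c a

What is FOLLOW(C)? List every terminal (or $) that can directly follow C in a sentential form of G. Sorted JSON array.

FIRST iteration:
pass 1:
  A via A→a: +{a}
  A via A→b b: +{b}
  B via B→b: +{b}
  C via C→c a: +{c}
  S via S→b A: +{b}
  S via S→d C: +{d}
  FIRST[S]={b,d}  FIRST[A]={a,b}  FIRST[B]={b}  FIRST[C]={c}
pass 2:
  B via B→C C: +{c}
  FIRST[S]={b,d}  FIRST[A]={a,b}  FIRST[B]={b,c}  FIRST[C]={c}
pass 3: (stable)
  FIRST[S]={b,d}  FIRST[A]={a,b}  FIRST[B]={b,c}  FIRST[C]={c}

Compute FOLLOW by fixpoint:
FOLLOW(S) := {$}
pass 1:
  B→C C: FOLLOW(C) ⊇ FIRST(C) = {c}; new: +{c}
  S→b A: FOLLOW(A) ⊇ FOLLOW(S) ⊇ {$}; new: +{$}
  S→b B: FOLLOW(B) ⊇ FOLLOW(S) ⊇ {$}; new: +{$}
  S→d C: FOLLOW(C) ⊇ FOLLOW(S) ⊇ {$}; new: +{$}
  FOLLOW(S)={$}  FOLLOW(A)={$}  FOLLOW(B)={$}  FOLLOW(C)={$,c}
pass 2: (no change)
  FOLLOW(S)={$}  FOLLOW(A)={$}  FOLLOW(B)={$}  FOLLOW(C)={$,c}

FOLLOW(C) = ["$", "c"]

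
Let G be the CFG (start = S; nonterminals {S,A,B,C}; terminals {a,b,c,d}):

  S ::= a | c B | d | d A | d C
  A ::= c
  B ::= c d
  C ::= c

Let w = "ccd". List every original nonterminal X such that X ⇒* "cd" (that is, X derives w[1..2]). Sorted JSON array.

CNF form of G:
  S -> T0 B | T1 A | T1 C | a | d
  A -> c
  B -> T0 T1
  C -> c
  T0 -> c
  T1 -> d

Fill CYK table bottom-up — only the sub-triangle for w[1..2]:
  [1..1]={A,C,T0}  "c"  orig:{A,C}
  [2..2]={S,T1}  "d"  orig:{S}
  [1..2]={B}  "cd"

Original NTs in T[1,2] deriving "cd": ["B"]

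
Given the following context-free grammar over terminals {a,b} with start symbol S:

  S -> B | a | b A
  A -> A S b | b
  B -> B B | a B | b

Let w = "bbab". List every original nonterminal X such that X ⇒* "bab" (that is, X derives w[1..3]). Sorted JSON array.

CNF form of G:
  S -> B B | T0 A | T1 B | a | b
  A -> A X2 | b
  B -> B B | T1 B | b
  T0 -> b
  T1 -> a
  X2 -> S T0

CYK table (by increasing span) — only the sub-triangle for w[1..3]:
  [1..1]={A,B,S,T0}  "b"  orig:{A,B,S}
  [2..2]={S,T1}  "a"  orig:{S}
  [3..3]={A,B,S,T0}  "b"  orig:{A,B,S}
  [1..2]=∅  "ba"
  [2..3]={B,S,X2}  "ab"  orig:{B,S}
  [1..3]={A,B,S}  "bab"

Original NTs in T[1,3] deriving "bab": ["A", "B", "S"]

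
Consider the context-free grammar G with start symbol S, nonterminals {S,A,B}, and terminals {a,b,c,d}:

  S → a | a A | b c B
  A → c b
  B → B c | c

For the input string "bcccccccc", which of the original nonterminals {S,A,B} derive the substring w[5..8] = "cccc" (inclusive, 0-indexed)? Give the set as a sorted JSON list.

Convert to CNF:
  S -> T1 X3 | T2 A | a
  A -> T0 T1
  B -> B T0 | c
  T0 -> c
  T1 -> b
  T2 -> a
  X3 -> T0 B

CYK table (by increasing span) — only the sub-triangle for w[5..8]:
  T[5,5] 'c' = {B,T0}  orig:{B}
  T[6,6] 'c' = {B,T0}  orig:{B}
  T[7,7] 'c' = {B,T0}  orig:{B}
  T[8,8] 'c' = {B,T0}  orig:{B}
  T[5,6] 'cc' = {B,X3}  orig:{B}
  T[6,7] 'cc' = {B,X3}  orig:{B}
  T[7,8] 'cc' = {B,X3}  orig:{B}
  T[5,7] 'ccc' = {B,X3}  orig:{B}
  T[6,8] 'ccc' = {B,X3}  orig:{B}
  T[5,8] 'cccc' = {B,X3}  orig:{B}

Original NTs in T[5,8] deriving "cccc": ["B"]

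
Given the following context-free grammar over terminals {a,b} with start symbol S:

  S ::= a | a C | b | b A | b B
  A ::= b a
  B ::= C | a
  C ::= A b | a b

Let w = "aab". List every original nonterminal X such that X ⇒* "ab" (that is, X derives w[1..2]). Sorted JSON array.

CNF form of G:
  S -> T0 A | T0 B | T1 C | a | b
  A -> T0 T1
  B -> A T0 | T1 T0 | a
  C -> A T0 | T1 T0
  T0 -> b
  T1 -> a

CYK table (by increasing span) (cells [i..j] with 1 ≤ i ≤ j ≤ 2 only):
  cell(1,1) a: {B,S,T1}  orig:{B,S}
  cell(2,2) b: {S,T0}  orig:{S}
  cell(1,2) ab: {B,C}

Original NTs in T[1,2] deriving "ab": ["B", "C"]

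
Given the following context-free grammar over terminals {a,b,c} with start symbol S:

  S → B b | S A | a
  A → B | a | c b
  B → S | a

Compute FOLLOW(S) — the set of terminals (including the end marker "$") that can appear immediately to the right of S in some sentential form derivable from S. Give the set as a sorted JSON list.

FIRST sets, iterate to fixpoint:
round 1:
  A via A→a: +{a}
  A via A→c b: +{c}
  B via B→a: +{a}
  S via S→B b: +{a}
  FIRST(S)={a}  FIRST(A)={a,c}  FIRST(B)={a}
round 2: (no change)
  FIRST(S)={a}  FIRST(A)={a,c}  FIRST(B)={a}

FOLLOW iteration:
seed FOLLOW(S) with $
round 1:
  S→B b: FOLLOW(B) ⊇ FIRST(b) = {b}; new: +{b}
  S→S A: FOLLOW(S) ⊇ FIRST(A) = {a,c}; new: +{a,c}
  S→S A: FOLLOW(A) ⊇ FOLLOW(S) ⊇ {$,a,c}; new: +{$,a,c}
  S: {$,a,c}  A: {$,a,c}  B: {b}
round 2:
  A→B: FOLLOW(B) ⊇ FOLLOW(A) ⊇ {$,a,c}; new: +{$,a,c}
  B→S: FOLLOW(S) ⊇ FOLLOW(B) ⊇ {$,a,b,c}; new: +{b}
  S→S A: FOLLOW(A) ⊇ FOLLOW(S) ⊇ {$,a,b,c}; new: +{b}
  S: {$,a,b,c}  A: {$,a,b,c}  B: {$,a,b,c}
round 3: — fixpoint
  S: {$,a,b,c}  A: {$,a,b,c}  B: {$,a,b,c}

FOLLOW(S) = ["$", "a", "b", "c"]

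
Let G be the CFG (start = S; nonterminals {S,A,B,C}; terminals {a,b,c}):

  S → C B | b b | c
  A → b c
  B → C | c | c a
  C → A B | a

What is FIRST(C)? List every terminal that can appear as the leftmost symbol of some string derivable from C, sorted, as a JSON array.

FIRST iteration:
[1]
  A via A→b c: +{b}
  B via B→c: +{c}
  C via C→A B: +{b}
  C via C→a: +{a}
  S via S→C B: +{a,b}
  S via S→c: +{c}
  FIRST[S]={a,b,c}  FIRST[A]={b}  FIRST[B]={c}  FIRST[C]={a,b}
[2]
  B via B→C: +{a,b}
  FIRST[S]={a,b,c}  FIRST[A]={b}  FIRST[B]={a,b,c}  FIRST[C]={a,b}
[3] (no change)
  FIRST[S]={a,b,c}  FIRST[A]={b}  FIRST[B]={a,b,c}  FIRST[C]={a,b}

FIRST(C) = ["a", "b"]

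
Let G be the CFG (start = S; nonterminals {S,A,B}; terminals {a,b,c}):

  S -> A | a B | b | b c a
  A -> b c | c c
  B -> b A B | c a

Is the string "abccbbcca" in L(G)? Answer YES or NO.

Convert to CNF:
  S -> T0 T1 | T0 X4 | T1 T1 | T2 B | b
  A -> T0 T1 | T1 T1
  B -> T0 X3 | T1 T2
  T0 -> b
  T1 -> c
  T2 -> a
  X3 -> A B
  X4 -> T1 T2

CYK table (by increasing span):
  cell(0,0) a: {T2}  orig:{}
  cell(1,1) b: {S,T0}  orig:{S}
  cell(2,2) c: {T1}  orig:{}
  cell(3,3) c: {T1}  orig:{}
  cell(4,4) b: {S,T0}  orig:{S}
  cell(5,5) b: {S,T0}  orig:{S}
  cell(6,6) c: {T1}  orig:{}
  cell(7,7) c: {T1}  orig:{}
  cell(8,8) a: {T2}  orig:{}
  cell(0,1) ab: ∅
  cell(1,2) bc: {A,S}
  cell(2,3) cc: {A,S}
  cell(3,4) cb: ∅
  cell(4,5) bb: ∅
  cell(5,6) bc: {A,S}
  cell(6,7) cc: {A,S}
  cell(7,8) ca: {B,X4}  orig:{B}
  cell(0,2) abc: ∅
  cell(1,3) bcc: ∅
  cell(2,4) ccb: ∅
  cell(3,5) cbb: ∅
  cell(4,6) bbc: ∅
  cell(5,7) bcc: ∅
  cell(6,8) cca: ∅
  cell(0,3) abcc: ∅
  cell(1,4) bccb: ∅
  cell(2,5) ccbb: ∅
  cell(3,6) cbbc: ∅
  cell(4,7) bbcc: ∅
  cell(5,8) bcca: {X3}  orig:{}
  cell(0,4) abccb: ∅
  cell(1,5) bccbb: ∅
  cell(2,6) ccbbc: ∅
  cell(3,7) cbbcc: ∅
  cell(4,8) bbcca: {B}
  cell(0,5) abccbb: ∅
  cell(1,6) bccbbc: ∅
  cell(2,7) ccbbcc: ∅
  cell(3,8) cbbcca: ∅
  cell(0,6) abccbbc: ∅
  cell(1,7) bccbbcc: ∅
  cell(2,8) ccbbcca: {X3}  orig:{}
  cell(0,7) abccbbcc: ∅
  cell(1,8) bccbbcca: {B}
  cell(0,8) abccbbcca: {S}

S ∈ T[0,8] ⇒ YES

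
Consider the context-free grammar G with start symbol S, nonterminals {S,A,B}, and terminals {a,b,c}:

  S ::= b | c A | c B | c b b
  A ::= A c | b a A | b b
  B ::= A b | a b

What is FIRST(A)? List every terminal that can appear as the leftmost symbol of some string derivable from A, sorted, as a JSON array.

FIRST sets, iterate to fixpoint:
pass 1:
  A via A→b a A: +{b}
  B via B→A b: +{b}
  B via B→a b: +{a}
  S via S→b: +{b}
  S via S→c A: +{c}
  FIRST[S]={b,c}  FIRST[A]={b}  FIRST[B]={a,b}
pass 2: done
  FIRST[S]={b,c}  FIRST[A]={b}  FIRST[B]={a,b}

FIRST(A) = ["b"]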